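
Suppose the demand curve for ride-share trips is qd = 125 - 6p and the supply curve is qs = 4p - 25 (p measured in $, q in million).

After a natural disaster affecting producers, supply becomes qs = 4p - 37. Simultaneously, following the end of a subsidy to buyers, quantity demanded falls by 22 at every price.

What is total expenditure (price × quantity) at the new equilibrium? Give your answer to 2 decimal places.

266.00

Solve the original market: 125 - 6p = 4p - 25, hence p = 15 and q = 35.
The shock moves the curves to qd = 103 - 6p and qs = 4p - 37.
Clearing the new market: 103 - 6p = 4p - 37, so p = 14 and q = 19.
New expenditure = 14 × 19 = 266.00.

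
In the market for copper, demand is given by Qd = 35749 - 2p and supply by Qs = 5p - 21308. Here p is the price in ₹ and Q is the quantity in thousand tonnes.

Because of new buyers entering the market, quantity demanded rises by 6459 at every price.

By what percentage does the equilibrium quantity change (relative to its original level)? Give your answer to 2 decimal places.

Initially, 35749 - 2p = 5p - 21308, so 57057 = 7p and p = 8151, Q = 19447.
After the shift, demand is Qd = 42208 - 2p and supply is Qs = 5p - 21308.
New equilibrium: 42208 - 2p = 5p - 21308 ⇒ 63516 = 7p ⇒ p = 63516/7 ≈ 9073.7143, Q = 168424/7 ≈ 24060.5714.
%ΔQ = (24060.5714 − 19447) / 19447 × 100 = +23.72%.

+23.72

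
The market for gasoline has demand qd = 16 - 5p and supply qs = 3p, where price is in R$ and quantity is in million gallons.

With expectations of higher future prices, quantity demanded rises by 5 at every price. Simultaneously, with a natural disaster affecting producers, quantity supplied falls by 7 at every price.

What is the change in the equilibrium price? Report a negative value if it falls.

Original equilibrium: 16 - 5p = 3p gives 16 = 8p, so p = 2 and q = 6.
The new curves are qd = 21 - 5p (demand) and qs = 3p - 7 (supply).
Equate the new curves: 21 - 5p = 3p - 7, giving 28 = 8p, p = 3.5, q = 3.5.
Δp = 3.5 − 2 = +1.5.

+1.5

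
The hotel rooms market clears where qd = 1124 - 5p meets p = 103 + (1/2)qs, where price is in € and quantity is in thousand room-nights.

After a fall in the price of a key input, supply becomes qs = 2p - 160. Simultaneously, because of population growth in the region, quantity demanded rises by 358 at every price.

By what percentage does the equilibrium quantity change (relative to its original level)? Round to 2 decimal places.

Before the shock: 1124 - 5p = 2p - 206 ⇒ 1330 = 7p ⇒ p = 190, q = 174.
The new curves are qd = 1482 - 5p (demand) and qs = 2p - 160 (supply).
Clearing the new market: 1482 - 5p = 2p - 160, so p = 1642/7 ≈ 234.5714 and q = 2164/7 ≈ 309.1429.
%Δq = (309.1429 − 174) / 174 × 100 = +77.67%.

+77.67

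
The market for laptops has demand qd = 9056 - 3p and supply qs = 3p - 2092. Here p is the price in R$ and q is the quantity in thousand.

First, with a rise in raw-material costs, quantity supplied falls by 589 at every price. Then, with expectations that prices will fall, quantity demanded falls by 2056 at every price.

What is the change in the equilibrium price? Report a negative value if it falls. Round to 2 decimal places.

-244.50

Initially, 9056 - 3p = 3p - 2092, so 11148 = 6p and p = 1858, q = 3482.
The new curves are qd = 7000 - 3p (demand) and qs = 3p - 2681 (supply).
Clearing the new market: 7000 - 3p = 3p - 2681, so p = 1613.5 and q = 2159.5.
Δp = 1613.5 − 1858 = -244.50.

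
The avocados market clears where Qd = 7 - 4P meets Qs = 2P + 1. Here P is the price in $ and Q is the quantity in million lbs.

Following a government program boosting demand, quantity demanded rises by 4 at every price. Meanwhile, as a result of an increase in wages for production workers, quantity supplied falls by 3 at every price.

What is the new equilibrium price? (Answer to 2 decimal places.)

Initially, 7 - 4P = 2P + 1, so 6 = 6P and P = 1, Q = 3.
After the shift, demand is Qd = 11 - 4P and supply is Qs = 2P - 2.
New equilibrium: 11 - 4P = 2P - 2 ⇒ 13 = 6P ⇒ P = 13/6 ≈ 2.1667, Q = 7/3 ≈ 2.3333.

2.17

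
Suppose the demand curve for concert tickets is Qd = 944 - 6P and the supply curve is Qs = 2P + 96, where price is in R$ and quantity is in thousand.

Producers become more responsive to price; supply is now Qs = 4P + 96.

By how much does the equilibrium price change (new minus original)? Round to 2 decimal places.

Before the shock: 944 - 6P = 2P + 96 ⇒ 848 = 8P ⇒ P = 106, Q = 308.
With the change applied: demand Qd = 944 - 6P, supply Qs = 4P + 96.
Setting them equal: 944 - 6P = 4P + 96 → 848 = 10P, so P = 84.8 and Q = 435.2.
ΔP = 84.8 − 106 = -21.20.

-21.20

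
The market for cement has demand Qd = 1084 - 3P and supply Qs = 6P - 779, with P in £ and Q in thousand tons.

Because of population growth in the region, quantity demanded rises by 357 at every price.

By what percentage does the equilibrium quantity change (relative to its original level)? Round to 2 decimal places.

+51.40

Original equilibrium: 1084 - 3P = 6P - 779 gives 1863 = 9P, so P = 207 and Q = 463.
The shock moves the curves to Qd = 1441 - 3P and Qs = 6P - 779.
Equate the new curves: 1441 - 3P = 6P - 779, giving 2220 = 9P, P = 740/3 ≈ 246.6667, Q = 701.
%ΔQ = (701 − 463) / 463 × 100 = +51.40%.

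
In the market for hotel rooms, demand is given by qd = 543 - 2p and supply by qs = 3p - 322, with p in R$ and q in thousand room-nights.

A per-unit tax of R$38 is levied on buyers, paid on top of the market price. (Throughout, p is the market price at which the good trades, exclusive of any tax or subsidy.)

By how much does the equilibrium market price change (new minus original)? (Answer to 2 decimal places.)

Before the shock: 543 - 2p = 3p - 322 ⇒ 865 = 5p ⇒ p = 173, q = 197.
Since buyers pay the price plus the tax, the effective demand curve becomes qd = 467 - 2p.
Equate the new curves: 467 - 2p = 3p - 322, giving 789 = 5p, p = 157.8, q = 151.4.
Δp = 157.8 − 173 = -15.20.

-15.20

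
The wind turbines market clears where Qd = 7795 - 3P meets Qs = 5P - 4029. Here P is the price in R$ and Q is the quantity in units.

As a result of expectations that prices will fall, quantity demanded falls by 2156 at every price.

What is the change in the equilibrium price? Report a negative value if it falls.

Solve the original market: 7795 - 3P = 5P - 4029, hence P = 1478 and Q = 3361.
The shock moves the curves to Qd = 5639 - 3P and Qs = 5P - 4029.
New equilibrium: 5639 - 3P = 5P - 4029 ⇒ 9668 = 8P ⇒ P = 1208.5, Q = 2013.5.
ΔP = 1208.5 − 1478 = -269.5.

-269.5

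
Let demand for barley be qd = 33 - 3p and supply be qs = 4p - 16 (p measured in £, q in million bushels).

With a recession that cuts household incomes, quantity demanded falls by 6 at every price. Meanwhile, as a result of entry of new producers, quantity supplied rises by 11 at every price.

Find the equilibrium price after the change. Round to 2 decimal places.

Solve the original market: 33 - 3p = 4p - 16, hence p = 7 and q = 12.
After the shift, demand is qd = 27 - 3p and supply is qs = 4p - 5.
Setting them equal: 27 - 3p = 4p - 5 → 32 = 7p, so p = 32/7 ≈ 4.5714 and q = 93/7 ≈ 13.2857.

4.57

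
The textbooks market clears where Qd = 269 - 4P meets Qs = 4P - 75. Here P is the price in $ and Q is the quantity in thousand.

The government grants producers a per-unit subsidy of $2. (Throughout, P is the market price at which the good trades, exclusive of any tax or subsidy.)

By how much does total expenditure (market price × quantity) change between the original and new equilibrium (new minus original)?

+71

Initially, 269 - 4P = 4P - 75, so 344 = 8P and P = 43, Q = 97.
Since sellers receive the price plus the subsidy, the effective supply curve becomes Qs = 4P - 67.
Setting them equal: 269 - 4P = 4P - 67 → 336 = 8P, so P = 42 and Q = 101.
Expenditure moves from 43×97 = 4171 to 42×101 = 4242; change = +71.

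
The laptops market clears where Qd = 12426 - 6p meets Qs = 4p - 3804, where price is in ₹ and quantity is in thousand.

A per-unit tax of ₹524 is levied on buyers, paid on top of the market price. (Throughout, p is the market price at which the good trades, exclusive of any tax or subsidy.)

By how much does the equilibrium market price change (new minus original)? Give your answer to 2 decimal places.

Before the shock: 12426 - 6p = 4p - 3804 ⇒ 16230 = 10p ⇒ p = 1623, Q = 2688.
Since buyers pay the price plus the tax, the effective demand curve becomes Qd = 9282 - 6p.
New equilibrium: 9282 - 6p = 4p - 3804 ⇒ 13086 = 10p ⇒ p = 1308.6, Q = 1430.4.
Δp = 1308.6 − 1623 = -314.40.

-314.40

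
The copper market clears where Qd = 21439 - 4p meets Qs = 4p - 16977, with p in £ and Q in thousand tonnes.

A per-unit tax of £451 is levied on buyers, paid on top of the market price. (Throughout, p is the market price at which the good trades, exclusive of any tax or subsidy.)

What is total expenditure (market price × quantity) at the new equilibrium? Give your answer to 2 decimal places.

6082168.50

Initially, 21439 - 4p = 4p - 16977, so 38416 = 8p and p = 4802, Q = 2231.
Since buyers pay the price plus the tax, the effective demand curve becomes Qd = 19635 - 4p.
Equate the new curves: 19635 - 4p = 4p - 16977, giving 36612 = 8p, p = 4576.5, Q = 1329.
New expenditure = 4576.5 × 1329 = 6082168.50.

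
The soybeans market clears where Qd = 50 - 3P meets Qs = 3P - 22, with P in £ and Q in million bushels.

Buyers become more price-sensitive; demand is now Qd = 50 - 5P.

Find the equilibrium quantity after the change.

5

Original equilibrium: 50 - 3P = 3P - 22 gives 72 = 6P, so P = 12 and Q = 14.
After the shift, demand is Qd = 50 - 5P and supply is Qs = 3P - 22.
Setting them equal: 50 - 5P = 3P - 22 → 72 = 8P, so P = 9 and Q = 5.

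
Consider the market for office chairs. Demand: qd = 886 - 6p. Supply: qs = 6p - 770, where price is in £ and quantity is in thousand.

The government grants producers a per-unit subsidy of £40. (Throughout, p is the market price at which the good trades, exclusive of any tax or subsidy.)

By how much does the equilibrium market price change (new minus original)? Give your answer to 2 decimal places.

-20.00

Original equilibrium: 886 - 6p = 6p - 770 gives 1656 = 12p, so p = 138 and q = 58.
Since sellers receive the price plus the subsidy, the effective supply curve becomes qs = 6p - 530.
New equilibrium: 886 - 6p = 6p - 530 ⇒ 1416 = 12p ⇒ p = 118, q = 178.
Δp = 118 − 138 = -20.00.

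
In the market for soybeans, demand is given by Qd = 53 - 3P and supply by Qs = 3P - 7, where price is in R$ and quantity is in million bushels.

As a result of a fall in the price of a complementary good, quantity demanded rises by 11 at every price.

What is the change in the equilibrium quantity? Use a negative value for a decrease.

+5.5

Before the shock: 53 - 3P = 3P - 7 ⇒ 60 = 6P ⇒ P = 10, Q = 23.
The new curves are Qd = 64 - 3P (demand) and Qs = 3P - 7 (supply).
Clearing the new market: 64 - 3P = 3P - 7, so P = 71/6 ≈ 11.8333 and Q = 28.5.
ΔQ = 28.5 − 23 = +5.5.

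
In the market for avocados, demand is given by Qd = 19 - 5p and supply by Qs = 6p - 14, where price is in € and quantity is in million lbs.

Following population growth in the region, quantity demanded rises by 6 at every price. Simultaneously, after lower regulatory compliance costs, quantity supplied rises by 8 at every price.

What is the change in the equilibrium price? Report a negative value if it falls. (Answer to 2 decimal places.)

-0.18

Solve the original market: 19 - 5p = 6p - 14, hence p = 3 and Q = 4.
After the shift, demand is Qd = 25 - 5p and supply is Qs = 6p - 6.
Clearing the new market: 25 - 5p = 6p - 6, so p = 31/11 ≈ 2.8182 and Q = 120/11 ≈ 10.9091.
Δp = 2.8182 − 3 = -0.18.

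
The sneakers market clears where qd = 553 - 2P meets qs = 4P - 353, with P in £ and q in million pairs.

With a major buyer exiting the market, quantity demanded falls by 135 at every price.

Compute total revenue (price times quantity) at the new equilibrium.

Before the shock: 553 - 2P = 4P - 353 ⇒ 906 = 6P ⇒ P = 151, q = 251.
The shock moves the curves to qd = 418 - 2P and qs = 4P - 353.
Clearing the new market: 418 - 2P = 4P - 353, so P = 128.5 and q = 161.
New expenditure = 128.5 × 161 = 20688.5.

20688.5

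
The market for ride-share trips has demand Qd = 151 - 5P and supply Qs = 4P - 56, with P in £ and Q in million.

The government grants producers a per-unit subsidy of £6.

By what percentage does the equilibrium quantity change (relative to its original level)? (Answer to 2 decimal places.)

+37.04

Initially, 151 - 5P = 4P - 56, so 207 = 9P and P = 23, Q = 36.
Since sellers receive the price plus the subsidy, the effective supply curve becomes Qs = 4P - 32.
Clearing the new market: 151 - 5P = 4P - 32, so P = 61/3 ≈ 20.3333 and Q = 148/3 ≈ 49.3333.
%ΔQ = (49.3333 − 36) / 36 × 100 = +37.04%.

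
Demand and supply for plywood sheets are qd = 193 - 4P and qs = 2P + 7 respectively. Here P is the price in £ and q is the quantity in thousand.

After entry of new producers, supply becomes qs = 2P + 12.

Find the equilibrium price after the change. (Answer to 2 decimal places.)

30.17

Initially, 193 - 4P = 2P + 7, so 186 = 6P and P = 31, q = 69.
After the shift, demand is qd = 193 - 4P and supply is qs = 2P + 12.
Equate the new curves: 193 - 4P = 2P + 12, giving 181 = 6P, P = 181/6 ≈ 30.1667, q = 217/3 ≈ 72.3333.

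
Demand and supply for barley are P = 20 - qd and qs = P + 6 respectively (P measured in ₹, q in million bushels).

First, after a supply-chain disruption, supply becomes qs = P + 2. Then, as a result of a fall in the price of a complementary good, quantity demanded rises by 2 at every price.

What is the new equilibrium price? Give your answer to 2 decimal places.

Before the shock: 20 - P = P + 6 ⇒ 14 = 2P ⇒ P = 7, q = 13.
The new curves are qd = 22 - P (demand) and qs = P + 2 (supply).
New equilibrium: 22 - P = P + 2 ⇒ 20 = 2P ⇒ P = 10, q = 12.

10.00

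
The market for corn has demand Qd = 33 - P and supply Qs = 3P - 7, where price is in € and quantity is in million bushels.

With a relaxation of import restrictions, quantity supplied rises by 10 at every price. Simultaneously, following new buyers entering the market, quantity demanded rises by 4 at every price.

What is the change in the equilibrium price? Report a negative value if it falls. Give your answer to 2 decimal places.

-1.50

Initially, 33 - P = 3P - 7, so 40 = 4P and P = 10, Q = 23.
After the shift, demand is Qd = 37 - P and supply is Qs = 3P + 3.
New equilibrium: 37 - P = 3P + 3 ⇒ 34 = 4P ⇒ P = 8.5, Q = 28.5.
ΔP = 8.5 − 10 = -1.50.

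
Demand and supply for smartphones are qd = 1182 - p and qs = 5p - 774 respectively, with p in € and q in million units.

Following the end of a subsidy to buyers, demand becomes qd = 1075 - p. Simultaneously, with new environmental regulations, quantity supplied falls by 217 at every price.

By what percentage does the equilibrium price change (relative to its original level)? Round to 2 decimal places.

Original equilibrium: 1182 - p = 5p - 774 gives 1956 = 6p, so p = 326 and q = 856.
After the shift, demand is qd = 1075 - p and supply is qs = 5p - 991.
Clearing the new market: 1075 - p = 5p - 991, so p = 1033/3 ≈ 344.3333 and q = 2192/3 ≈ 730.6667.
%Δp = (344.3333 − 326) / 326 × 100 = +5.62%.

+5.62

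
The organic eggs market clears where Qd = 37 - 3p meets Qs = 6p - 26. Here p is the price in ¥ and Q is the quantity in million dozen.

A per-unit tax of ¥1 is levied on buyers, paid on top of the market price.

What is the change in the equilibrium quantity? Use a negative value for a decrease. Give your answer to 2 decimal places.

-2.00

Original equilibrium: 37 - 3p = 6p - 26 gives 63 = 9p, so p = 7 and Q = 16.
Since buyers pay the price plus the tax, the effective demand curve becomes Qd = 34 - 3p.
Equate the new curves: 34 - 3p = 6p - 26, giving 60 = 9p, p = 20/3 ≈ 6.6667, Q = 14.
ΔQ = 14 − 16 = -2.00.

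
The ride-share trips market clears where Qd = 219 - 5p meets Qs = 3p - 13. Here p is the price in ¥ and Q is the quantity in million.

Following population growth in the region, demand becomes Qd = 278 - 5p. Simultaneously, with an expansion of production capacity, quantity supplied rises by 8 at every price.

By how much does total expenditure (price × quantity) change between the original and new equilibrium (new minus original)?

+1431.296875

Solve the original market: 219 - 5p = 3p - 13, hence p = 29 and Q = 74.
With the change applied: demand Qd = 278 - 5p, supply Qs = 3p - 5.
New equilibrium: 278 - 5p = 3p - 5 ⇒ 283 = 8p ⇒ p = 35.375, Q = 101.125.
Expenditure moves from 29×74 = 2146 to 35.375×101.125 = 3577.296875; change = +1431.296875.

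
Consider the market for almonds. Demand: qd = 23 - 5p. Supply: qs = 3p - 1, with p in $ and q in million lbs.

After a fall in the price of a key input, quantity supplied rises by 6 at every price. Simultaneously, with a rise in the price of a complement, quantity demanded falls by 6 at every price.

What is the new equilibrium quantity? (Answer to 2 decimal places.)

Before the shock: 23 - 5p = 3p - 1 ⇒ 24 = 8p ⇒ p = 3, q = 8.
With the change applied: demand qd = 17 - 5p, supply qs = 3p + 5.
Clearing the new market: 17 - 5p = 3p + 5, so p = 1.5 and q = 9.5.

9.50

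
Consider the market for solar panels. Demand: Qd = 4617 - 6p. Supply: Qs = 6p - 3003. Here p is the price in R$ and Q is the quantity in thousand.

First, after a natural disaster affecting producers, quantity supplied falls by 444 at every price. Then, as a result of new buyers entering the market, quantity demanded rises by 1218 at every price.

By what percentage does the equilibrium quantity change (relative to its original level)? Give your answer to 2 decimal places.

+47.96

Initially, 4617 - 6p = 6p - 3003, so 7620 = 12p and p = 635, Q = 807.
The new curves are Qd = 5835 - 6p (demand) and Qs = 6p - 3447 (supply).
Clearing the new market: 5835 - 6p = 6p - 3447, so p = 773.5 and Q = 1194.
%ΔQ = (1194 − 807) / 807 × 100 = +47.96%.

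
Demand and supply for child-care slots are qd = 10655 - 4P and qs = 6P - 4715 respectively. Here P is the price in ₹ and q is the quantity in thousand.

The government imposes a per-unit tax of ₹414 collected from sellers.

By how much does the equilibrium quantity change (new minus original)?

-993.6

Before the shock: 10655 - 4P = 6P - 4715 ⇒ 15370 = 10P ⇒ P = 1537, q = 4507.
Since sellers keep the price net of the tax, the effective supply curve becomes qs = 6P - 7199.
Equate the new curves: 10655 - 4P = 6P - 7199, giving 17854 = 10P, P = 1785.4, q = 3513.4.
Δq = 3513.4 − 4507 = -993.6.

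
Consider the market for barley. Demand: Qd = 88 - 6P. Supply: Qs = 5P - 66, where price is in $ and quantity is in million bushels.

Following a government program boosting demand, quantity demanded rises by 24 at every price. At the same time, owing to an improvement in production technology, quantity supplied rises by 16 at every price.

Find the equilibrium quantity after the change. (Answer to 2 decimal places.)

23.64

Original equilibrium: 88 - 6P = 5P - 66 gives 154 = 11P, so P = 14 and Q = 4.
After the shift, demand is Qd = 112 - 6P and supply is Qs = 5P - 50.
Equate the new curves: 112 - 6P = 5P - 50, giving 162 = 11P, P = 162/11 ≈ 14.7273, Q = 260/11 ≈ 23.6364.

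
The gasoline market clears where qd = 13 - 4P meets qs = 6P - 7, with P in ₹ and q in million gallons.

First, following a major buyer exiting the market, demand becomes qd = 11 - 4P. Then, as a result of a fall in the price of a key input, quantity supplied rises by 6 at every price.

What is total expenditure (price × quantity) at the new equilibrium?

7.44

Before the shock: 13 - 4P = 6P - 7 ⇒ 20 = 10P ⇒ P = 2, q = 5.
The shock moves the curves to qd = 11 - 4P and qs = 6P - 1.
New equilibrium: 11 - 4P = 6P - 1 ⇒ 12 = 10P ⇒ P = 1.2, q = 6.2.
New expenditure = 1.2 × 6.2 = 7.44.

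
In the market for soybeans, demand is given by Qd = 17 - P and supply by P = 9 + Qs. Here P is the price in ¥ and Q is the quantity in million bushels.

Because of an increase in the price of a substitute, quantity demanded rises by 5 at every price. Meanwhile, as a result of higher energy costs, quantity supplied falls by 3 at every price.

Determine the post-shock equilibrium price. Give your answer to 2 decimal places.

Before the shock: 17 - P = P - 9 ⇒ 26 = 2P ⇒ P = 13, Q = 4.
After the shift, demand is Qd = 22 - P and supply is Qs = P - 12.
New equilibrium: 22 - P = P - 12 ⇒ 34 = 2P ⇒ P = 17, Q = 5.

17.00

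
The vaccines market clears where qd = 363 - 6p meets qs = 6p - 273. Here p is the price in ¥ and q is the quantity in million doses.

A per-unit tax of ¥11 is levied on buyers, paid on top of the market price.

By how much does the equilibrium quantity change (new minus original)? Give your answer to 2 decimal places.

-33.00

Original equilibrium: 363 - 6p = 6p - 273 gives 636 = 12p, so p = 53 and q = 45.
Since buyers pay the price plus the tax, the effective demand curve becomes qd = 297 - 6p.
Clearing the new market: 297 - 6p = 6p - 273, so p = 47.5 and q = 12.
Δq = 12 − 45 = -33.00.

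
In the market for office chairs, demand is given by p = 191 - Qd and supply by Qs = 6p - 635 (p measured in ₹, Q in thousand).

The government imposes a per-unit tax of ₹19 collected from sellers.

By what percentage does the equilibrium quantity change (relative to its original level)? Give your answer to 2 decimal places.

-22.31

Original equilibrium: 191 - p = 6p - 635 gives 826 = 7p, so p = 118 and Q = 73.
Since sellers keep the price net of the tax, the effective supply curve becomes Qs = 6p - 749.
Equate the new curves: 191 - p = 6p - 749, giving 940 = 7p, p = 940/7 ≈ 134.2857, Q = 397/7 ≈ 56.7143.
%ΔQ = (56.7143 − 73) / 73 × 100 = -22.31%.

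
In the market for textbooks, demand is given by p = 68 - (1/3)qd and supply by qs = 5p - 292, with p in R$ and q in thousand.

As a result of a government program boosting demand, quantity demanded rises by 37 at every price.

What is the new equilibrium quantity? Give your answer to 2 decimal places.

Solve the original market: 204 - 3p = 5p - 292, hence p = 62 and q = 18.
With the change applied: demand qd = 241 - 3p, supply qs = 5p - 292.
Clearing the new market: 241 - 3p = 5p - 292, so p = 66.625 and q = 41.125.

41.13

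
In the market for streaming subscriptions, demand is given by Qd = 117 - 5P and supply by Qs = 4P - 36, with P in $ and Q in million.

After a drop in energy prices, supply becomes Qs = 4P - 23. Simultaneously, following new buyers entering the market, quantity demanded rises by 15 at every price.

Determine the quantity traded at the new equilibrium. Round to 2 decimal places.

Solve the original market: 117 - 5P = 4P - 36, hence P = 17 and Q = 32.
The new curves are Qd = 132 - 5P (demand) and Qs = 4P - 23 (supply).
Clearing the new market: 132 - 5P = 4P - 23, so P = 155/9 ≈ 17.2222 and Q = 413/9 ≈ 45.8889.

45.89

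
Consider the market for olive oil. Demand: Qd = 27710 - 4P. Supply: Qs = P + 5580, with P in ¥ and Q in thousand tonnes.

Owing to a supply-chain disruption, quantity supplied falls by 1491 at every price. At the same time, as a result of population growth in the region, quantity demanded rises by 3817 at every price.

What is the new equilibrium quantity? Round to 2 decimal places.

9576.60

Solve the original market: 27710 - 4P = P + 5580, hence P = 4426 and Q = 10006.
The shock moves the curves to Qd = 31527 - 4P and Qs = P + 4089.
Setting them equal: 31527 - 4P = P + 4089 → 27438 = 5P, so P = 5487.6 and Q = 9576.6.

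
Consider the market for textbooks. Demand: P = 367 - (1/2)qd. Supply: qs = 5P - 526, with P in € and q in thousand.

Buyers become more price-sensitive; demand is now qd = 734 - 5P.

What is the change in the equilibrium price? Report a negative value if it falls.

Initially, 734 - 2P = 5P - 526, so 1260 = 7P and P = 180, q = 374.
The shock moves the curves to qd = 734 - 5P and qs = 5P - 526.
Setting them equal: 734 - 5P = 5P - 526 → 1260 = 10P, so P = 126 and q = 104.
ΔP = 126 − 180 = -54.

-54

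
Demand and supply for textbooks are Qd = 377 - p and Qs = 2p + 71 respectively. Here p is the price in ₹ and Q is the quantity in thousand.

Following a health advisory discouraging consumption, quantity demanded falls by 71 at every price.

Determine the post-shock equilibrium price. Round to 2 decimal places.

78.33

Solve the original market: 377 - p = 2p + 71, hence p = 102 and Q = 275.
The shock moves the curves to Qd = 306 - p and Qs = 2p + 71.
Equate the new curves: 306 - p = 2p + 71, giving 235 = 3p, p = 235/3 ≈ 78.3333, Q = 683/3 ≈ 227.6667.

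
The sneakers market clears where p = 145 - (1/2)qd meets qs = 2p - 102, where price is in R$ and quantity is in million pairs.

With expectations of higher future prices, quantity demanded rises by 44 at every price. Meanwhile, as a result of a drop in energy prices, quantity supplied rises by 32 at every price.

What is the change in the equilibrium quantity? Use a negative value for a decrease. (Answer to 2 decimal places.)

+38.00

Initially, 290 - 2p = 2p - 102, so 392 = 4p and p = 98, q = 94.
After the shift, demand is qd = 334 - 2p and supply is qs = 2p - 70.
Equate the new curves: 334 - 2p = 2p - 70, giving 404 = 4p, p = 101, q = 132.
Δq = 132 − 94 = +38.00.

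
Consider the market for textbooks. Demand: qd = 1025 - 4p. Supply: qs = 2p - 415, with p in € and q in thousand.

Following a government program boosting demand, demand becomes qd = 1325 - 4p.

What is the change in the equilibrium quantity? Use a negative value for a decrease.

+100

Solve the original market: 1025 - 4p = 2p - 415, hence p = 240 and q = 65.
After the shift, demand is qd = 1325 - 4p and supply is qs = 2p - 415.
Equate the new curves: 1325 - 4p = 2p - 415, giving 1740 = 6p, p = 290, q = 165.
Δq = 165 − 65 = +100.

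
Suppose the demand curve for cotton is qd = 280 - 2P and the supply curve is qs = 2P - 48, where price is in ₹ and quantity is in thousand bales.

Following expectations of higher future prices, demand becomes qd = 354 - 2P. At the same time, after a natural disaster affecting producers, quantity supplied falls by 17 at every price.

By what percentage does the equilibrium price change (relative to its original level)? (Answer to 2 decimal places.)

+27.74

Before the shock: 280 - 2P = 2P - 48 ⇒ 328 = 4P ⇒ P = 82, q = 116.
With the change applied: demand qd = 354 - 2P, supply qs = 2P - 65.
Equate the new curves: 354 - 2P = 2P - 65, giving 419 = 4P, P = 104.75, q = 144.5.
%ΔP = (104.75 − 82) / 82 × 100 = +27.74%.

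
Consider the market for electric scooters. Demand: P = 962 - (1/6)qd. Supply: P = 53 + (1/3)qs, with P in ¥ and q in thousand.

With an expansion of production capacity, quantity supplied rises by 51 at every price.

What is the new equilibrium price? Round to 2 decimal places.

Initially, 5772 - 6P = 3P - 159, so 5931 = 9P and P = 659, q = 1818.
After the shift, demand is qd = 5772 - 6P and supply is qs = 3P - 108.
Setting them equal: 5772 - 6P = 3P - 108 → 5880 = 9P, so P = 1960/3 ≈ 653.3333 and q = 1852.

653.33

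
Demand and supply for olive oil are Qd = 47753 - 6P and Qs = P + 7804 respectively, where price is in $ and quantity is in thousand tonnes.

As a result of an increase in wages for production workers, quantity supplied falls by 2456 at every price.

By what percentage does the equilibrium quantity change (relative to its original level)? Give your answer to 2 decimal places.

-15.58

Original equilibrium: 47753 - 6P = P + 7804 gives 39949 = 7P, so P = 5707 and Q = 13511.
The shock moves the curves to Qd = 47753 - 6P and Qs = P + 5348.
Equate the new curves: 47753 - 6P = P + 5348, giving 42405 = 7P, P = 42405/7 ≈ 6057.8571, Q = 79841/7 ≈ 11405.8571.
%ΔQ = (11405.8571 − 13511) / 13511 × 100 = -15.58%.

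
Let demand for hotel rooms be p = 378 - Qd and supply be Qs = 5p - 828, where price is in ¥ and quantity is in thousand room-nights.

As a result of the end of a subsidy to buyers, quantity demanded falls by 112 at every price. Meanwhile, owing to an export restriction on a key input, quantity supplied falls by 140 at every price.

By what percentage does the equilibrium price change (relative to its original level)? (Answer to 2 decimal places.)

Initially, 378 - p = 5p - 828, so 1206 = 6p and p = 201, Q = 177.
The shock moves the curves to Qd = 266 - p and Qs = 5p - 968.
Clearing the new market: 266 - p = 5p - 968, so p = 617/3 ≈ 205.6667 and Q = 181/3 ≈ 60.3333.
%Δp = (205.6667 − 201) / 201 × 100 = +2.32%.

+2.32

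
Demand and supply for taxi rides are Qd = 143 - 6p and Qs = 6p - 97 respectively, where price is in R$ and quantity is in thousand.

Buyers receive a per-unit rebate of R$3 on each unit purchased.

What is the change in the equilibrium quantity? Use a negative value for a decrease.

+9

Solve the original market: 143 - 6p = 6p - 97, hence p = 20 and Q = 23.
Since buyers' out-of-pocket price is the market price minus the rebate, the effective demand curve becomes Qd = 161 - 6p.
Setting them equal: 161 - 6p = 6p - 97 → 258 = 12p, so p = 21.5 and Q = 32.
ΔQ = 32 − 23 = +9.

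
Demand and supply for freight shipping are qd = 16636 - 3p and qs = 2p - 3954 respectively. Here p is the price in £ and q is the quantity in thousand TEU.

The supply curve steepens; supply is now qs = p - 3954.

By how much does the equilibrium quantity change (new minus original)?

Solve the original market: 16636 - 3p = 2p - 3954, hence p = 4118 and q = 4282.
With the change applied: demand qd = 16636 - 3p, supply qs = p - 3954.
New equilibrium: 16636 - 3p = p - 3954 ⇒ 20590 = 4p ⇒ p = 5147.5, q = 1193.5.
Δq = 1193.5 − 4282 = -3088.5.

-3088.5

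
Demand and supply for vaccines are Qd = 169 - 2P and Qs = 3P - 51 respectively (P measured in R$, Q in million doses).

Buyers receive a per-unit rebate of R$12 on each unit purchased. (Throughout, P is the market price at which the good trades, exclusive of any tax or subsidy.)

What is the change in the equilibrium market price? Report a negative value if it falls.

+4.8

Initially, 169 - 2P = 3P - 51, so 220 = 5P and P = 44, Q = 81.
Since buyers' out-of-pocket price is the market price minus the rebate, the effective demand curve becomes Qd = 193 - 2P.
Equate the new curves: 193 - 2P = 3P - 51, giving 244 = 5P, P = 48.8, Q = 95.4.
ΔP = 48.8 − 44 = +4.8.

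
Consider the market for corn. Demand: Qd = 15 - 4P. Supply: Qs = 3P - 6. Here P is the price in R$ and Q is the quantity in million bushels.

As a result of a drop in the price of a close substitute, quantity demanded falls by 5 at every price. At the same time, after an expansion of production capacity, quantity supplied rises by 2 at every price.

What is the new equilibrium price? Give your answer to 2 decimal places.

2.00

Initially, 15 - 4P = 3P - 6, so 21 = 7P and P = 3, Q = 3.
With the change applied: demand Qd = 10 - 4P, supply Qs = 3P - 4.
Clearing the new market: 10 - 4P = 3P - 4, so P = 2 and Q = 2.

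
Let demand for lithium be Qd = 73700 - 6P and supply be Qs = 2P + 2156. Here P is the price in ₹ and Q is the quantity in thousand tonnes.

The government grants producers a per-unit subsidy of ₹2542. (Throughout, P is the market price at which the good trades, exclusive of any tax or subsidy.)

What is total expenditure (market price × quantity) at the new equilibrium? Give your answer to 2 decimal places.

Before the shock: 73700 - 6P = 2P + 2156 ⇒ 71544 = 8P ⇒ P = 8943, Q = 20042.
Since sellers receive the price plus the subsidy, the effective supply curve becomes Qs = 2P + 7240.
Clearing the new market: 73700 - 6P = 2P + 7240, so P = 8307.5 and Q = 23855.
New expenditure = 8307.5 × 23855 = 198175412.50.

198175412.50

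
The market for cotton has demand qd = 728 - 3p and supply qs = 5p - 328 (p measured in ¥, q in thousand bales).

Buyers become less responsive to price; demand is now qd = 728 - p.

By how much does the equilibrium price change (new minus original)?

Original equilibrium: 728 - 3p = 5p - 328 gives 1056 = 8p, so p = 132 and q = 332.
The shock moves the curves to qd = 728 - p and qs = 5p - 328.
Clearing the new market: 728 - p = 5p - 328, so p = 176 and q = 552.
Δp = 176 − 132 = +44.

+44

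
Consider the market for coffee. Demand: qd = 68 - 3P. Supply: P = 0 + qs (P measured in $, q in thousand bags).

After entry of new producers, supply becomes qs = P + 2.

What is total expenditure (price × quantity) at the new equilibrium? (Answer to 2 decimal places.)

Initially, 68 - 3P = P, so 68 = 4P and P = 17, q = 17.
The new curves are qd = 68 - 3P (demand) and qs = P + 2 (supply).
Clearing the new market: 68 - 3P = P + 2, so P = 16.5 and q = 18.5.
New expenditure = 16.5 × 18.5 = 305.25.

305.25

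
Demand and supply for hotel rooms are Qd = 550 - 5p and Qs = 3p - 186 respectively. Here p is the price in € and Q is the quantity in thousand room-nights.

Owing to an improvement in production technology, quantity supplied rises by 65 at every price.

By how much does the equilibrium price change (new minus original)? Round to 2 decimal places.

-8.13

Initially, 550 - 5p = 3p - 186, so 736 = 8p and p = 92, Q = 90.
With the change applied: demand Qd = 550 - 5p, supply Qs = 3p - 121.
Equate the new curves: 550 - 5p = 3p - 121, giving 671 = 8p, p = 83.875, Q = 130.625.
Δp = 83.875 − 92 = -8.13.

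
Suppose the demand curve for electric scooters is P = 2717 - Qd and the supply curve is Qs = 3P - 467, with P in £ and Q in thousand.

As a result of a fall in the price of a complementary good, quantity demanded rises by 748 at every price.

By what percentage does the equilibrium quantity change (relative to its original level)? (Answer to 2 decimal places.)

Solve the original market: 2717 - P = 3P - 467, hence P = 796 and Q = 1921.
With the change applied: demand Qd = 3465 - P, supply Qs = 3P - 467.
Clearing the new market: 3465 - P = 3P - 467, so P = 983 and Q = 2482.
%ΔQ = (2482 − 1921) / 1921 × 100 = +29.20%.

+29.20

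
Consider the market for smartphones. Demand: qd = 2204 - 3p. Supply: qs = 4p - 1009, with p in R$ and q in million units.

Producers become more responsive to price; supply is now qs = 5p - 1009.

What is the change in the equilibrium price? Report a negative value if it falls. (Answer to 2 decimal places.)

-57.38

Solve the original market: 2204 - 3p = 4p - 1009, hence p = 459 and q = 827.
After the shift, demand is qd = 2204 - 3p and supply is qs = 5p - 1009.
Clearing the new market: 2204 - 3p = 5p - 1009, so p = 401.625 and q = 999.125.
Δp = 401.625 − 459 = -57.38.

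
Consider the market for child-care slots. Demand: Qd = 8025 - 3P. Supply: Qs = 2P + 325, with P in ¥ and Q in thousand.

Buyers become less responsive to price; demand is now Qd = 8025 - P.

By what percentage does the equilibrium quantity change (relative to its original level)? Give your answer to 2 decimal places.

+60.30

Solve the original market: 8025 - 3P = 2P + 325, hence P = 1540 and Q = 3405.
The new curves are Qd = 8025 - P (demand) and Qs = 2P + 325 (supply).
New equilibrium: 8025 - P = 2P + 325 ⇒ 7700 = 3P ⇒ P = 7700/3 ≈ 2566.6667, Q = 16375/3 ≈ 5458.3333.
%ΔQ = (5458.3333 − 3405) / 3405 × 100 = +60.30%.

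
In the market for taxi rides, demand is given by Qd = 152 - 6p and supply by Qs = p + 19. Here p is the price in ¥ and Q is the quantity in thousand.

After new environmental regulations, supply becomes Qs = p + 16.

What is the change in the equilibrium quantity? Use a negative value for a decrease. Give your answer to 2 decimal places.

Before the shock: 152 - 6p = p + 19 ⇒ 133 = 7p ⇒ p = 19, Q = 38.
After the shift, demand is Qd = 152 - 6p and supply is Qs = p + 16.
Setting them equal: 152 - 6p = p + 16 → 136 = 7p, so p = 136/7 ≈ 19.4286 and Q = 248/7 ≈ 35.4286.
ΔQ = 35.4286 − 38 = -2.57.

-2.57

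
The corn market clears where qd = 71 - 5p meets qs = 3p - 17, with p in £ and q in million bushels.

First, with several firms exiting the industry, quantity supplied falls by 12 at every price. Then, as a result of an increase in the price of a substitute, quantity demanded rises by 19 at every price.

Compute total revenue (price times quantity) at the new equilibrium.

Initially, 71 - 5p = 3p - 17, so 88 = 8p and p = 11, q = 16.
The new curves are qd = 90 - 5p (demand) and qs = 3p - 29 (supply).
Setting them equal: 90 - 5p = 3p - 29 → 119 = 8p, so p = 14.875 and q = 15.625.
New expenditure = 14.875 × 15.625 = 232.421875.

232.421875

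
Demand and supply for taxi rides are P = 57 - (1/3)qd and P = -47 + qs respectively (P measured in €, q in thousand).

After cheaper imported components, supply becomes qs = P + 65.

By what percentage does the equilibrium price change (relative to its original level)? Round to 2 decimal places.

-14.52

Solve the original market: 171 - 3P = P + 47, hence P = 31 and q = 78.
The new curves are qd = 171 - 3P (demand) and qs = P + 65 (supply).
New equilibrium: 171 - 3P = P + 65 ⇒ 106 = 4P ⇒ P = 26.5, q = 91.5.
%ΔP = (26.5 − 31) / 31 × 100 = -14.52%.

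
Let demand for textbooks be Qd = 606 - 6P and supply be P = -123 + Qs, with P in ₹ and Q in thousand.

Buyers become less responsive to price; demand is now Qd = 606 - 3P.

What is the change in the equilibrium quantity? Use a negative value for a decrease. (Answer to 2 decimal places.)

+51.75

Before the shock: 606 - 6P = P + 123 ⇒ 483 = 7P ⇒ P = 69, Q = 192.
After the shift, demand is Qd = 606 - 3P and supply is Qs = P + 123.
Setting them equal: 606 - 3P = P + 123 → 483 = 4P, so P = 120.75 and Q = 243.75.
ΔQ = 243.75 − 192 = +51.75.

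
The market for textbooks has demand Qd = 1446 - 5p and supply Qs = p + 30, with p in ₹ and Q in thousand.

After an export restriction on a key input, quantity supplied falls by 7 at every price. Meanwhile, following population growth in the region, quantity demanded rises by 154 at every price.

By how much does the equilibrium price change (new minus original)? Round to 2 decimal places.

Solve the original market: 1446 - 5p = p + 30, hence p = 236 and Q = 266.
The new curves are Qd = 1600 - 5p (demand) and Qs = p + 23 (supply).
Setting them equal: 1600 - 5p = p + 23 → 1577 = 6p, so p = 1577/6 ≈ 262.8333 and Q = 1715/6 ≈ 285.8333.
Δp = 262.8333 − 236 = +26.83.

+26.83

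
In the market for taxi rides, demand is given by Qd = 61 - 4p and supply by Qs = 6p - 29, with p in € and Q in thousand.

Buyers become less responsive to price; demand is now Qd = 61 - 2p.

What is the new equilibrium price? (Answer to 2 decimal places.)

11.25

Original equilibrium: 61 - 4p = 6p - 29 gives 90 = 10p, so p = 9 and Q = 25.
With the change applied: demand Qd = 61 - 2p, supply Qs = 6p - 29.
Clearing the new market: 61 - 2p = 6p - 29, so p = 11.25 and Q = 38.5.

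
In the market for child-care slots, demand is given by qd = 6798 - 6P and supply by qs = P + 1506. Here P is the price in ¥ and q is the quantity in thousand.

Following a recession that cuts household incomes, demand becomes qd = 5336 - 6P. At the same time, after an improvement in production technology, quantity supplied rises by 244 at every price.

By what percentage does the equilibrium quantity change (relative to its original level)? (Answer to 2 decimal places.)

Initially, 6798 - 6P = P + 1506, so 5292 = 7P and P = 756, q = 2262.
The new curves are qd = 5336 - 6P (demand) and qs = P + 1750 (supply).
New equilibrium: 5336 - 6P = P + 1750 ⇒ 3586 = 7P ⇒ P = 3586/7 ≈ 512.2857, q = 15836/7 ≈ 2262.2857.
%Δq = (2262.2857 − 2262) / 2262 × 100 = +0.01%.

+0.01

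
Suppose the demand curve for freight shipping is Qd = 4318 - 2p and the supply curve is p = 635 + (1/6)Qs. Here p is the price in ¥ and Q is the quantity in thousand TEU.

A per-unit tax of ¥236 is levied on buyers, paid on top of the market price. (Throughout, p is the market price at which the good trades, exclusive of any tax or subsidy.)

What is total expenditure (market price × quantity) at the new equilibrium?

Solve the original market: 4318 - 2p = 6p - 3810, hence p = 1016 and Q = 2286.
Since buyers pay the price plus the tax, the effective demand curve becomes Qd = 3846 - 2p.
Equate the new curves: 3846 - 2p = 6p - 3810, giving 7656 = 8p, p = 957, Q = 1932.
New expenditure = 957 × 1932 = 1848924.

1848924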